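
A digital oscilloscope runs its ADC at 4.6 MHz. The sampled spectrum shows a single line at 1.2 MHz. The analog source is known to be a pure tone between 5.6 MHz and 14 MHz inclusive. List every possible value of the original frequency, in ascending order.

Frequencies that alias to 1.2 MHz are k·fs ± 1.2 MHz for integer k ≥ 0.
k=0: 1.2 MHz.
k=1: 3.4 MHz, 5.8 MHz.
k=2: 8 MHz, 10.4 MHz.
k=3: 12.6 MHz, 15 MHz.
k=4: 17.2 MHz, 19.6 MHz.
Within [5.6 MHz, 14 MHz]: 5.8 MHz, 8 MHz, 10.4 MHz, 12.6 MHz.

5.8 MHz, 8 MHz, 10.4 MHz, 12.6 MHz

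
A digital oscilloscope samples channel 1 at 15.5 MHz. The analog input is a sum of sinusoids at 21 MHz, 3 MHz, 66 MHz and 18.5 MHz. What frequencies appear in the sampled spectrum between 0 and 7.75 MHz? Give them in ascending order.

3 MHz, 4 MHz, 5.5 MHz

fs/2 = 7.75 MHz.
21 MHz mod fs = 5.5 MHz.
5.5 MHz ≤ fs/2 = 7.75 MHz, appears at 5.5 MHz.
3 MHz ≤ fs/2 = 7.75 MHz, passes unchanged.
66 MHz mod fs = 4 MHz.
4 MHz ≤ fs/2 = 7.75 MHz, appears at 4 MHz.
18.5 MHz mod fs = 3 MHz.
3 MHz ≤ fs/2 = 7.75 MHz, appears at 3 MHz.
Distinct values: {3 MHz, 4 MHz, 5.5 MHz}.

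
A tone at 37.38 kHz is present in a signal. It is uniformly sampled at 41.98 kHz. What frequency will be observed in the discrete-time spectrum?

4.6 kHz

37.38 kHz > fs/2 = 20.99 kHz, folds to fs − 37.38 kHz = 4.6 kHz.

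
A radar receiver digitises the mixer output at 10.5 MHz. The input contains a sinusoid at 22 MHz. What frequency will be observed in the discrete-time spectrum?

22 MHz mod fs = 1 MHz.
1 MHz ≤ fs/2 = 5.25 MHz, appears at 1 MHz.

1 MHz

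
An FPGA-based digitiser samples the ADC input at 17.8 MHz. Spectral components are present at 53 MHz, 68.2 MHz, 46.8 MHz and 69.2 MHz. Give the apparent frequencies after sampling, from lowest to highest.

fs/2 = 8.9 MHz.
53 MHz mod fs = 17.4 MHz.
17.4 MHz > fs/2 = 8.9 MHz, folds to fs − 17.4 MHz = 0.4 MHz.
68.2 MHz mod fs = 14.8 MHz.
14.8 MHz > fs/2 = 8.9 MHz, folds to fs − 14.8 MHz = 3 MHz.
46.8 MHz mod fs = 11.2 MHz.
11.2 MHz > fs/2 = 8.9 MHz, folds to fs − 11.2 MHz = 6.6 MHz.
69.2 MHz mod fs = 15.8 MHz.
15.8 MHz > fs/2 = 8.9 MHz, folds to fs − 15.8 MHz = 2 MHz.
Distinct values: {0.4 MHz, 2 MHz, 3 MHz, 6.6 MHz}.

0.4 MHz, 2 MHz, 3 MHz, 6.6 MHz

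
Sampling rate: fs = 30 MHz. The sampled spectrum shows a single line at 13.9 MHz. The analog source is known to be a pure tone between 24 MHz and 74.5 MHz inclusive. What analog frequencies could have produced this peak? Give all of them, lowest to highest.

Frequencies that alias to 13.9 MHz are k·fs ± 13.9 MHz for integer k ≥ 0.
k=0: 13.9 MHz.
k=1: 16.1 MHz, 43.9 MHz.
k=2: 46.1 MHz, 73.9 MHz.
k=3: 76.1 MHz, 103.9 MHz.
Within [24 MHz, 74.5 MHz]: 43.9 MHz, 46.1 MHz, 73.9 MHz.

43.9 MHz, 46.1 MHz, 73.9 MHz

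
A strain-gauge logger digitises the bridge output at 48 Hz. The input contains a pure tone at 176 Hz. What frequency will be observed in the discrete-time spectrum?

176 Hz mod fs = 32 Hz.
32 Hz > fs/2 = 24 Hz, folds to fs − 32 Hz = 16 Hz.

16 Hz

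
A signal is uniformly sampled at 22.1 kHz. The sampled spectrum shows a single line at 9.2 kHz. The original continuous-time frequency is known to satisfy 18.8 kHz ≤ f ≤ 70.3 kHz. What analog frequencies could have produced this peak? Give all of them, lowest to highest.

Frequencies that alias to 9.2 kHz are k·fs ± 9.2 kHz for integer k ≥ 0.
k=0: 9.2 kHz.
k=1: 12.9 kHz, 31.3 kHz.
k=2: 35 kHz, 53.4 kHz.
k=3: 57.1 kHz, 75.5 kHz.
k=4: 79.2 kHz, 97.6 kHz.
Within [18.8 kHz, 70.3 kHz]: 31.3 kHz, 35 kHz, 53.4 kHz, 57.1 kHz.

31.3 kHz, 35 kHz, 53.4 kHz, 57.1 kHz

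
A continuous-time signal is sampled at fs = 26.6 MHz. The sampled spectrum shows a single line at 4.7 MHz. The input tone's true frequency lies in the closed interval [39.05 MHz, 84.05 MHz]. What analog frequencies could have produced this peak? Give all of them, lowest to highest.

Frequencies that alias to 4.7 MHz are k·fs ± 4.7 MHz for integer k ≥ 0.
k=0: 4.7 MHz.
k=1: 21.9 MHz, 31.3 MHz.
k=2: 48.5 MHz, 57.9 MHz.
k=3: 75.1 MHz, 84.5 MHz.
k=4: 101.7 MHz, 111.1 MHz.
Within [39.05 MHz, 84.05 MHz]: 48.5 MHz, 57.9 MHz, 75.1 MHz.

48.5 MHz, 57.9 MHz, 75.1 MHz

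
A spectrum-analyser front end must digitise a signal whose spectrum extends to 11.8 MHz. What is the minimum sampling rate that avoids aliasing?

23.6 MHz

Nyquist rate = 2 × 11.8 MHz = 23.6 MHz.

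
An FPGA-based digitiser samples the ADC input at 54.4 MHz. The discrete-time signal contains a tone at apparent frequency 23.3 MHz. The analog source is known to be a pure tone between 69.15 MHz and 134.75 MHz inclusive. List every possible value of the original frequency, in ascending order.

77.7 MHz, 85.5 MHz, 132.1 MHz

Frequencies that alias to 23.3 MHz are k·fs ± 23.3 MHz for integer k ≥ 0.
k=0: 23.3 MHz.
k=1: 31.1 MHz, 77.7 MHz.
k=2: 85.5 MHz, 132.1 MHz.
k=3: 139.9 MHz, 186.5 MHz.
Within [69.15 MHz, 134.75 MHz]: 77.7 MHz, 85.5 MHz, 132.1 MHz.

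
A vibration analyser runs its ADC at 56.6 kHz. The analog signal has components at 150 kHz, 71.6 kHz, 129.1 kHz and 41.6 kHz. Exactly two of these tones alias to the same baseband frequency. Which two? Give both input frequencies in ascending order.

fs/2 = 28.3 kHz.
150 kHz mod fs = 36.8 kHz.
36.8 kHz > fs/2 = 28.3 kHz, folds to fs − 36.8 kHz = 19.8 kHz.
71.6 kHz mod fs = 15 kHz.
15 kHz ≤ fs/2 = 28.3 kHz, appears at 15 kHz.
129.1 kHz mod fs = 15.9 kHz.
15.9 kHz ≤ fs/2 = 28.3 kHz, appears at 15.9 kHz.
41.6 kHz > fs/2 = 28.3 kHz, folds to fs − 41.6 kHz = 15 kHz.
41.6 kHz and 71.6 kHz both map to 15 kHz.

41.6 kHz, 71.6 kHz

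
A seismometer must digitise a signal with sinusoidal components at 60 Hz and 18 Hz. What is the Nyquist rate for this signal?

120 Hz

Highest-frequency component: 60 Hz.
Nyquist rate = 2 × 60 Hz = 120 Hz.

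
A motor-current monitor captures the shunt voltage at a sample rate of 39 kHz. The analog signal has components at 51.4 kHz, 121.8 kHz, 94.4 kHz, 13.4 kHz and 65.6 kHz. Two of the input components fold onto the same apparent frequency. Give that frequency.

fs/2 = 19.5 kHz.
51.4 kHz mod fs = 12.4 kHz.
12.4 kHz ≤ fs/2 = 19.5 kHz, appears at 12.4 kHz.
121.8 kHz mod fs = 4.8 kHz.
4.8 kHz ≤ fs/2 = 19.5 kHz, appears at 4.8 kHz.
94.4 kHz mod fs = 16.4 kHz.
16.4 kHz ≤ fs/2 = 19.5 kHz, appears at 16.4 kHz.
13.4 kHz ≤ fs/2 = 19.5 kHz, passes unchanged.
65.6 kHz mod fs = 26.6 kHz.
26.6 kHz > fs/2 = 19.5 kHz, folds to fs − 26.6 kHz = 12.4 kHz.
51.4 kHz and 65.6 kHz both map to 12.4 kHz.

12.4 kHz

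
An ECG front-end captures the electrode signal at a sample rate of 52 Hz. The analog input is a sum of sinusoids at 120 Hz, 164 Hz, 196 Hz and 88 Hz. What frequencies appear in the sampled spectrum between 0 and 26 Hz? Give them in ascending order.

fs/2 = 26 Hz.
120 Hz mod fs = 16 Hz.
16 Hz ≤ fs/2 = 26 Hz, appears at 16 Hz.
164 Hz mod fs = 8 Hz.
8 Hz ≤ fs/2 = 26 Hz, appears at 8 Hz.
196 Hz mod fs = 40 Hz.
40 Hz > fs/2 = 26 Hz, folds to fs − 40 Hz = 12 Hz.
88 Hz mod fs = 36 Hz.
36 Hz > fs/2 = 26 Hz, folds to fs − 36 Hz = 16 Hz.
Distinct values: {8 Hz, 12 Hz, 16 Hz}.

8 Hz, 12 Hz, 16 Hz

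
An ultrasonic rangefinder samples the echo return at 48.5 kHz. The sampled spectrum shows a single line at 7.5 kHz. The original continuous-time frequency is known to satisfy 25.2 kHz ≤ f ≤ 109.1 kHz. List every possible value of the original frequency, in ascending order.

41 kHz, 56 kHz, 89.5 kHz, 104.5 kHz

Frequencies that alias to 7.5 kHz are k·fs ± 7.5 kHz for integer k ≥ 0.
k=0: 7.5 kHz.
k=1: 41 kHz, 56 kHz.
k=2: 89.5 kHz, 104.5 kHz.
k=3: 138 kHz, 153 kHz.
Within [25.2 kHz, 109.1 kHz]: 41 kHz, 56 kHz, 89.5 kHz, 104.5 kHz.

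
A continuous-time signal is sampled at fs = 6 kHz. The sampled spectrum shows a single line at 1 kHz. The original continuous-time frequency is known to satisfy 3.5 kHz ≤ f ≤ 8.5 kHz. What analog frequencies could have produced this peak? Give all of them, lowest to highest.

Frequencies that alias to 1 kHz are k·fs ± 1 kHz for integer k ≥ 0.
k=0: 1 kHz.
k=1: 5 kHz, 7 kHz.
k=2: 11 kHz, 13 kHz.
Within [3.5 kHz, 8.5 kHz]: 5 kHz, 7 kHz.

5 kHz, 7 kHz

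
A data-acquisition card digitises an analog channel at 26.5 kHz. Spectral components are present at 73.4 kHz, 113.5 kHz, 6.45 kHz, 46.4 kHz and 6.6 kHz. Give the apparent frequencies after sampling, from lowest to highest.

fs/2 = 13.25 kHz.
73.4 kHz mod fs = 20.4 kHz.
20.4 kHz > fs/2 = 13.25 kHz, folds to fs − 20.4 kHz = 6.1 kHz.
113.5 kHz mod fs = 7.5 kHz.
7.5 kHz ≤ fs/2 = 13.25 kHz, appears at 7.5 kHz.
6.45 kHz ≤ fs/2 = 13.25 kHz, passes unchanged.
46.4 kHz mod fs = 19.9 kHz.
19.9 kHz > fs/2 = 13.25 kHz, folds to fs − 19.9 kHz = 6.6 kHz.
6.6 kHz ≤ fs/2 = 13.25 kHz, passes unchanged.
Distinct values: {6.1 kHz, 6.45 kHz, 6.6 kHz, 7.5 kHz}.

6.1 kHz, 6.45 kHz, 6.6 kHz, 7.5 kHz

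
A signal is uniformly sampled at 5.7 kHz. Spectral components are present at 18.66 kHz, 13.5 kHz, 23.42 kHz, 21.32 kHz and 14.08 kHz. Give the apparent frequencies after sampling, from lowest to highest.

0.62 kHz, 1.48 kHz, 1.56 kHz, 2.1 kHz, 2.68 kHz

fs/2 = 2.85 kHz.
18.66 kHz mod fs = 1.56 kHz.
1.56 kHz ≤ fs/2 = 2.85 kHz, appears at 1.56 kHz.
13.5 kHz mod fs = 2.1 kHz.
2.1 kHz ≤ fs/2 = 2.85 kHz, appears at 2.1 kHz.
23.42 kHz mod fs = 0.62 kHz.
0.62 kHz ≤ fs/2 = 2.85 kHz, appears at 0.62 kHz.
21.32 kHz mod fs = 4.22 kHz.
4.22 kHz > fs/2 = 2.85 kHz, folds to fs − 4.22 kHz = 1.48 kHz.
14.08 kHz mod fs = 2.68 kHz.
2.68 kHz ≤ fs/2 = 2.85 kHz, appears at 2.68 kHz.
Distinct values: {0.62 kHz, 1.48 kHz, 1.56 kHz, 2.1 kHz, 2.68 kHz}.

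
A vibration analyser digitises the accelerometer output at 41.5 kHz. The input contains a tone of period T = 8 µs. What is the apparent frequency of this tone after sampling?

0.5 kHz

T = 8 µs → f = 1/T = 125 kHz.
125 kHz mod fs = 0.5 kHz.
0.5 kHz ≤ fs/2 = 20.75 kHz, appears at 0.5 kHz.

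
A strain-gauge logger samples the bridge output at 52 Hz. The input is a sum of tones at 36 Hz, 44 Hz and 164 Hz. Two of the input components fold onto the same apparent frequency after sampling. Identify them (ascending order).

44 Hz, 164 Hz

fs/2 = 26 Hz.
36 Hz > fs/2 = 26 Hz, folds to fs − 36 Hz = 16 Hz.
44 Hz > fs/2 = 26 Hz, folds to fs − 44 Hz = 8 Hz.
164 Hz mod fs = 8 Hz.
8 Hz ≤ fs/2 = 26 Hz, appears at 8 Hz.
44 Hz and 164 Hz both map to 8 Hz.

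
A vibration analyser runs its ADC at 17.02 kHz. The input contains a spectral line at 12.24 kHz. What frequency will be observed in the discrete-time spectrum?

4.78 kHz

12.24 kHz > fs/2 = 8.51 kHz, folds to fs − 12.24 kHz = 4.78 kHz.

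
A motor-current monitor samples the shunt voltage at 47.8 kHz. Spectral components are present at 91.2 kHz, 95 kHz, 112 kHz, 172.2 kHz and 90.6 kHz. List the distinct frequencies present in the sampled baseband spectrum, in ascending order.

fs/2 = 23.9 kHz.
91.2 kHz mod fs = 43.4 kHz.
43.4 kHz > fs/2 = 23.9 kHz, folds to fs − 43.4 kHz = 4.4 kHz.
95 kHz mod fs = 47.2 kHz.
47.2 kHz > fs/2 = 23.9 kHz, folds to fs − 47.2 kHz = 0.6 kHz.
112 kHz mod fs = 16.4 kHz.
16.4 kHz ≤ fs/2 = 23.9 kHz, appears at 16.4 kHz.
172.2 kHz mod fs = 28.8 kHz.
28.8 kHz > fs/2 = 23.9 kHz, folds to fs − 28.8 kHz = 19 kHz.
90.6 kHz mod fs = 42.8 kHz.
42.8 kHz > fs/2 = 23.9 kHz, folds to fs − 42.8 kHz = 5 kHz.
Distinct values: {0.6 kHz, 4.4 kHz, 5 kHz, 16.4 kHz, 19 kHz}.

0.6 kHz, 4.4 kHz, 5 kHz, 16.4 kHz, 19 kHz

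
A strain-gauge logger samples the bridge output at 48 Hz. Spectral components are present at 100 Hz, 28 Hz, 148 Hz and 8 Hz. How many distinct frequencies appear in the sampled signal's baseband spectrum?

fs/2 = 24 Hz.
100 Hz mod fs = 4 Hz.
4 Hz ≤ fs/2 = 24 Hz, appears at 4 Hz.
28 Hz > fs/2 = 24 Hz, folds to fs − 28 Hz = 20 Hz.
148 Hz mod fs = 4 Hz.
4 Hz ≤ fs/2 = 24 Hz, appears at 4 Hz.
8 Hz ≤ fs/2 = 24 Hz, passes unchanged.
Distinct values: {4 Hz, 8 Hz, 20 Hz} → 3.

3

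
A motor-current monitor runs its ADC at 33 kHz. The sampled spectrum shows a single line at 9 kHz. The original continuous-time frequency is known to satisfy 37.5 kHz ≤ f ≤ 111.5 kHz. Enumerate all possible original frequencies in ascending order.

42 kHz, 57 kHz, 75 kHz, 90 kHz, 108 kHz

Frequencies that alias to 9 kHz are k·fs ± 9 kHz for integer k ≥ 0.
k=0: 9 kHz.
k=1: 24 kHz, 42 kHz.
k=2: 57 kHz, 75 kHz.
k=3: 90 kHz, 108 kHz.
k=4: 123 kHz, 141 kHz.
Within [37.5 kHz, 111.5 kHz]: 42 kHz, 57 kHz, 75 kHz, 90 kHz, 108 kHz.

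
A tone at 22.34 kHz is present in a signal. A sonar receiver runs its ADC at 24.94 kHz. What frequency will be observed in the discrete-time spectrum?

22.34 kHz > fs/2 = 12.47 kHz, folds to fs − 22.34 kHz = 2.6 kHz.

2.6 kHz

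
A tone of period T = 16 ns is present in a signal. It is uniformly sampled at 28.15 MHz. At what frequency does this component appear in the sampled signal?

6.2 MHz

T = 16 ns → f = 1/T = 62.5 MHz.
62.5 MHz mod fs = 6.2 MHz.
6.2 MHz ≤ fs/2 = 14.075 MHz, appears at 6.2 MHz.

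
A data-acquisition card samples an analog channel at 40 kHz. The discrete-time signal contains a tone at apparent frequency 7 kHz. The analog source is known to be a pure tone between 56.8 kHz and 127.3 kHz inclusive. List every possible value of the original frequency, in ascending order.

73 kHz, 87 kHz, 113 kHz, 127 kHz

Frequencies that alias to 7 kHz are k·fs ± 7 kHz for integer k ≥ 0.
k=0: 7 kHz.
k=1: 33 kHz, 47 kHz.
k=2: 73 kHz, 87 kHz.
k=3: 113 kHz, 127 kHz.
k=4: 153 kHz, 167 kHz.
Within [56.8 kHz, 127.3 kHz]: 73 kHz, 87 kHz, 113 kHz, 127 kHz.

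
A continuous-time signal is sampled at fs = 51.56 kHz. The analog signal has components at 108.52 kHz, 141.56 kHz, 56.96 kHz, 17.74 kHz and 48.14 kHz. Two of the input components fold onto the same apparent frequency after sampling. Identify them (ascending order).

fs/2 = 25.78 kHz.
108.52 kHz mod fs = 5.4 kHz.
5.4 kHz ≤ fs/2 = 25.78 kHz, appears at 5.4 kHz.
141.56 kHz mod fs = 38.44 kHz.
38.44 kHz > fs/2 = 25.78 kHz, folds to fs − 38.44 kHz = 13.12 kHz.
56.96 kHz mod fs = 5.4 kHz.
5.4 kHz ≤ fs/2 = 25.78 kHz, appears at 5.4 kHz.
17.74 kHz ≤ fs/2 = 25.78 kHz, passes unchanged.
48.14 kHz > fs/2 = 25.78 kHz, folds to fs − 48.14 kHz = 3.42 kHz.
56.96 kHz and 108.52 kHz both map to 5.4 kHz.

56.96 kHz, 108.52 kHz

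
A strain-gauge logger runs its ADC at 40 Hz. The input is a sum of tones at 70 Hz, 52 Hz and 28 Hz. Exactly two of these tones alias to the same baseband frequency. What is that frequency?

12 Hz

fs/2 = 20 Hz.
70 Hz mod fs = 30 Hz.
30 Hz > fs/2 = 20 Hz, folds to fs − 30 Hz = 10 Hz.
52 Hz mod fs = 12 Hz.
12 Hz ≤ fs/2 = 20 Hz, appears at 12 Hz.
28 Hz > fs/2 = 20 Hz, folds to fs − 28 Hz = 12 Hz.
28 Hz and 52 Hz both map to 12 Hz.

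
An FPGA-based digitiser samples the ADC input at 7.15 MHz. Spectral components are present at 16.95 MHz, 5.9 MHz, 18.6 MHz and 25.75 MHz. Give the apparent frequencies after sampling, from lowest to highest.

1.25 MHz, 2.65 MHz, 2.85 MHz

fs/2 = 3.575 MHz.
16.95 MHz mod fs = 2.65 MHz.
2.65 MHz ≤ fs/2 = 3.575 MHz, appears at 2.65 MHz.
5.9 MHz > fs/2 = 3.575 MHz, folds to fs − 5.9 MHz = 1.25 MHz.
18.6 MHz mod fs = 4.3 MHz.
4.3 MHz > fs/2 = 3.575 MHz, folds to fs − 4.3 MHz = 2.85 MHz.
25.75 MHz mod fs = 4.3 MHz.
4.3 MHz > fs/2 = 3.575 MHz, folds to fs − 4.3 MHz = 2.85 MHz.
Distinct values: {1.25 MHz, 2.65 MHz, 2.85 MHz}.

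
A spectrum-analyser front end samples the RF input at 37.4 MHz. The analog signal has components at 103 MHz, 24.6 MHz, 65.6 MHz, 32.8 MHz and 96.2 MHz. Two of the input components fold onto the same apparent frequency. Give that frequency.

9.2 MHz

fs/2 = 18.7 MHz.
103 MHz mod fs = 28.2 MHz.
28.2 MHz > fs/2 = 18.7 MHz, folds to fs − 28.2 MHz = 9.2 MHz.
24.6 MHz > fs/2 = 18.7 MHz, folds to fs − 24.6 MHz = 12.8 MHz.
65.6 MHz mod fs = 28.2 MHz.
28.2 MHz > fs/2 = 18.7 MHz, folds to fs − 28.2 MHz = 9.2 MHz.
32.8 MHz > fs/2 = 18.7 MHz, folds to fs − 32.8 MHz = 4.6 MHz.
96.2 MHz mod fs = 21.4 MHz.
21.4 MHz > fs/2 = 18.7 MHz, folds to fs − 21.4 MHz = 16 MHz.
65.6 MHz and 103 MHz both map to 9.2 MHz.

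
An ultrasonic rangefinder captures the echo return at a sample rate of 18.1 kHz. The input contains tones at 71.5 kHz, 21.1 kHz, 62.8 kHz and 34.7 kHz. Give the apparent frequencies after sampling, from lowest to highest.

0.9 kHz, 1.5 kHz, 3 kHz, 8.5 kHz

fs/2 = 9.05 kHz.
71.5 kHz mod fs = 17.2 kHz.
17.2 kHz > fs/2 = 9.05 kHz, folds to fs − 17.2 kHz = 0.9 kHz.
21.1 kHz mod fs = 3 kHz.
3 kHz ≤ fs/2 = 9.05 kHz, appears at 3 kHz.
62.8 kHz mod fs = 8.5 kHz.
8.5 kHz ≤ fs/2 = 9.05 kHz, appears at 8.5 kHz.
34.7 kHz mod fs = 16.6 kHz.
16.6 kHz > fs/2 = 9.05 kHz, folds to fs − 16.6 kHz = 1.5 kHz.
Distinct values: {0.9 kHz, 1.5 kHz, 3 kHz, 8.5 kHz}.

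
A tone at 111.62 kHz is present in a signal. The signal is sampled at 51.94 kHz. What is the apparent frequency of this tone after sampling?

7.74 kHz

111.62 kHz mod fs = 7.74 kHz.
7.74 kHz ≤ fs/2 = 25.97 kHz, appears at 7.74 kHz.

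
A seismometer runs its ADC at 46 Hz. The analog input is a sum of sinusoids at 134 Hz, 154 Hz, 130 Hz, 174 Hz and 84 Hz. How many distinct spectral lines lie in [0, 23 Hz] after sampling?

fs/2 = 23 Hz.
134 Hz mod fs = 42 Hz.
42 Hz > fs/2 = 23 Hz, folds to fs − 42 Hz = 4 Hz.
154 Hz mod fs = 16 Hz.
16 Hz ≤ fs/2 = 23 Hz, appears at 16 Hz.
130 Hz mod fs = 38 Hz.
38 Hz > fs/2 = 23 Hz, folds to fs − 38 Hz = 8 Hz.
174 Hz mod fs = 36 Hz.
36 Hz > fs/2 = 23 Hz, folds to fs − 36 Hz = 10 Hz.
84 Hz mod fs = 38 Hz.
38 Hz > fs/2 = 23 Hz, folds to fs − 38 Hz = 8 Hz.
Distinct values: {4 Hz, 8 Hz, 10 Hz, 16 Hz} → 4.

4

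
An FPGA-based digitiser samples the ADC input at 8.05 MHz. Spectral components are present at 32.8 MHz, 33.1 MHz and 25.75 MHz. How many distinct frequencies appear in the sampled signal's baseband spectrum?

fs/2 = 4.025 MHz.
32.8 MHz mod fs = 0.6 MHz.
0.6 MHz ≤ fs/2 = 4.025 MHz, appears at 0.6 MHz.
33.1 MHz mod fs = 0.9 MHz.
0.9 MHz ≤ fs/2 = 4.025 MHz, appears at 0.9 MHz.
25.75 MHz mod fs = 1.6 MHz.
1.6 MHz ≤ fs/2 = 4.025 MHz, appears at 1.6 MHz.
Distinct values: {0.6 MHz, 0.9 MHz, 1.6 MHz} → 3.

3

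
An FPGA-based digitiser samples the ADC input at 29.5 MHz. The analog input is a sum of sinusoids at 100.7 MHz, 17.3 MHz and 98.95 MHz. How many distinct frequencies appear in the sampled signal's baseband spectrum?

2

fs/2 = 14.75 MHz.
100.7 MHz mod fs = 12.2 MHz.
12.2 MHz ≤ fs/2 = 14.75 MHz, appears at 12.2 MHz.
17.3 MHz > fs/2 = 14.75 MHz, folds to fs − 17.3 MHz = 12.2 MHz.
98.95 MHz mod fs = 10.45 MHz.
10.45 MHz ≤ fs/2 = 14.75 MHz, appears at 10.45 MHz.
Distinct values: {10.45 MHz, 12.2 MHz} → 2.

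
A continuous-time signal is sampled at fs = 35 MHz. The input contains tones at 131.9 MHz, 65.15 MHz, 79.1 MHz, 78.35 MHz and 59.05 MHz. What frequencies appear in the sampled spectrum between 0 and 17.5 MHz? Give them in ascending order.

4.85 MHz, 8.1 MHz, 8.35 MHz, 9.1 MHz, 10.95 MHz

fs/2 = 17.5 MHz.
131.9 MHz mod fs = 26.9 MHz.
26.9 MHz > fs/2 = 17.5 MHz, folds to fs − 26.9 MHz = 8.1 MHz.
65.15 MHz mod fs = 30.15 MHz.
30.15 MHz > fs/2 = 17.5 MHz, folds to fs − 30.15 MHz = 4.85 MHz.
79.1 MHz mod fs = 9.1 MHz.
9.1 MHz ≤ fs/2 = 17.5 MHz, appears at 9.1 MHz.
78.35 MHz mod fs = 8.35 MHz.
8.35 MHz ≤ fs/2 = 17.5 MHz, appears at 8.35 MHz.
59.05 MHz mod fs = 24.05 MHz.
24.05 MHz > fs/2 = 17.5 MHz, folds to fs − 24.05 MHz = 10.95 MHz.
Distinct values: {4.85 MHz, 8.1 MHz, 8.35 MHz, 9.1 MHz, 10.95 MHz}.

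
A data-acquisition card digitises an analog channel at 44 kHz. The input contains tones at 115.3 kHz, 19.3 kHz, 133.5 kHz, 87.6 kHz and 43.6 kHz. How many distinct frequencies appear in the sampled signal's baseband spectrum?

4

fs/2 = 22 kHz.
115.3 kHz mod fs = 27.3 kHz.
27.3 kHz > fs/2 = 22 kHz, folds to fs − 27.3 kHz = 16.7 kHz.
19.3 kHz ≤ fs/2 = 22 kHz, passes unchanged.
133.5 kHz mod fs = 1.5 kHz.
1.5 kHz ≤ fs/2 = 22 kHz, appears at 1.5 kHz.
87.6 kHz mod fs = 43.6 kHz.
43.6 kHz > fs/2 = 22 kHz, folds to fs − 43.6 kHz = 0.4 kHz.
43.6 kHz > fs/2 = 22 kHz, folds to fs − 43.6 kHz = 0.4 kHz.
Distinct values: {0.4 kHz, 1.5 kHz, 16.7 kHz, 19.3 kHz} → 4.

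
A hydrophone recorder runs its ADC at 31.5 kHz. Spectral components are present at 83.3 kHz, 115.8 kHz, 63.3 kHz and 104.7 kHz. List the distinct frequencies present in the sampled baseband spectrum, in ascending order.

0.3 kHz, 10.2 kHz, 11.2 kHz

fs/2 = 15.75 kHz.
83.3 kHz mod fs = 20.3 kHz.
20.3 kHz > fs/2 = 15.75 kHz, folds to fs − 20.3 kHz = 11.2 kHz.
115.8 kHz mod fs = 21.3 kHz.
21.3 kHz > fs/2 = 15.75 kHz, folds to fs − 21.3 kHz = 10.2 kHz.
63.3 kHz mod fs = 0.3 kHz.
0.3 kHz ≤ fs/2 = 15.75 kHz, appears at 0.3 kHz.
104.7 kHz mod fs = 10.2 kHz.
10.2 kHz ≤ fs/2 = 15.75 kHz, appears at 10.2 kHz.
Distinct values: {0.3 kHz, 10.2 kHz, 11.2 kHz}.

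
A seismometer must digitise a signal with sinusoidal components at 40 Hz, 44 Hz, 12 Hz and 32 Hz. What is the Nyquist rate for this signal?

Highest-frequency component: 44 Hz.
Nyquist rate = 2 × 44 Hz = 88 Hz.

88 Hz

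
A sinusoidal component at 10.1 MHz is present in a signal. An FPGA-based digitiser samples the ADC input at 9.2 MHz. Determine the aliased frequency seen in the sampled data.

10.1 MHz mod fs = 0.9 MHz.
0.9 MHz ≤ fs/2 = 4.6 MHz, appears at 0.9 MHz.

0.9 MHz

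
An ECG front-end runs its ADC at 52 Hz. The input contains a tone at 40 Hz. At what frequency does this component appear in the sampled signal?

40 Hz > fs/2 = 26 Hz, folds to fs − 40 Hz = 12 Hz.

12 Hz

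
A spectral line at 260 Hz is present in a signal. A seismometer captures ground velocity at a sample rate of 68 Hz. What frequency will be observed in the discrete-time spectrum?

12 Hz

260 Hz mod fs = 56 Hz.
56 Hz > fs/2 = 34 Hz, folds to fs − 56 Hz = 12 Hz.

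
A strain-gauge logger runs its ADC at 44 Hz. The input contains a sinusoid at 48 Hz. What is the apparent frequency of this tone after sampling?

4 Hz

48 Hz mod fs = 4 Hz.
4 Hz ≤ fs/2 = 22 Hz, appears at 4 Hz.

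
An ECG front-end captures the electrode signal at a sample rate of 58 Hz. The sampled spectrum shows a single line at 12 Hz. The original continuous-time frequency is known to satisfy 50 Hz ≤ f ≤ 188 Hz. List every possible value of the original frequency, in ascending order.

Frequencies that alias to 12 Hz are k·fs ± 12 Hz for integer k ≥ 0.
k=0: 12 Hz.
k=1: 46 Hz, 70 Hz.
k=2: 104 Hz, 128 Hz.
k=3: 162 Hz, 186 Hz.
k=4: 220 Hz, 244 Hz.
Within [50 Hz, 188 Hz]: 70 Hz, 104 Hz, 128 Hz, 162 Hz, 186 Hz.

70 Hz, 104 Hz, 128 Hz, 162 Hz, 186 Hz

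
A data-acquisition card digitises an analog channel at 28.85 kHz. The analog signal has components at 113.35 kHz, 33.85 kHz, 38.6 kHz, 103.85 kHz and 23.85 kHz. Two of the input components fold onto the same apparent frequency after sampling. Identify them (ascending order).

23.85 kHz, 33.85 kHz

fs/2 = 14.425 kHz.
113.35 kHz mod fs = 26.8 kHz.
26.8 kHz > fs/2 = 14.425 kHz, folds to fs − 26.8 kHz = 2.05 kHz.
33.85 kHz mod fs = 5 kHz.
5 kHz ≤ fs/2 = 14.425 kHz, appears at 5 kHz.
38.6 kHz mod fs = 9.75 kHz.
9.75 kHz ≤ fs/2 = 14.425 kHz, appears at 9.75 kHz.
103.85 kHz mod fs = 17.3 kHz.
17.3 kHz > fs/2 = 14.425 kHz, folds to fs − 17.3 kHz = 11.55 kHz.
23.85 kHz > fs/2 = 14.425 kHz, folds to fs − 23.85 kHz = 5 kHz.
23.85 kHz and 33.85 kHz both map to 5 kHz.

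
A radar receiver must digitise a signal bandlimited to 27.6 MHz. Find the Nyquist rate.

55.2 MHz

Nyquist rate = 2 × 27.6 MHz = 55.2 MHz.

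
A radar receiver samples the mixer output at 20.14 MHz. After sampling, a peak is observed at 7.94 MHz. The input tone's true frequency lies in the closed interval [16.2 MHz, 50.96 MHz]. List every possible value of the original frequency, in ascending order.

28.08 MHz, 32.34 MHz, 48.22 MHz

Frequencies that alias to 7.94 MHz are k·fs ± 7.94 MHz for integer k ≥ 0.
k=0: 7.94 MHz.
k=1: 12.2 MHz, 28.08 MHz.
k=2: 32.34 MHz, 48.22 MHz.
k=3: 52.48 MHz, 68.36 MHz.
Within [16.2 MHz, 50.96 MHz]: 28.08 MHz, 32.34 MHz, 48.22 MHz.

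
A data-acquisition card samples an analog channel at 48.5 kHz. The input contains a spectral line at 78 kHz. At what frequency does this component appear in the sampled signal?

19 kHz

78 kHz mod fs = 29.5 kHz.
29.5 kHz > fs/2 = 24.25 kHz, folds to fs − 29.5 kHz = 19 kHz.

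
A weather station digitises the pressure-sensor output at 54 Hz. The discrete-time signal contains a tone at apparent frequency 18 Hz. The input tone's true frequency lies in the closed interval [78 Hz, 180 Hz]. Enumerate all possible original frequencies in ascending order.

90 Hz, 126 Hz, 144 Hz, 180 Hz

Frequencies that alias to 18 Hz are k·fs ± 18 Hz for integer k ≥ 0.
k=0: 18 Hz.
k=1: 36 Hz, 72 Hz.
k=2: 90 Hz, 126 Hz.
k=3: 144 Hz, 180 Hz.
k=4: 198 Hz, 234 Hz.
Within [78 Hz, 180 Hz]: 90 Hz, 126 Hz, 144 Hz, 180 Hz.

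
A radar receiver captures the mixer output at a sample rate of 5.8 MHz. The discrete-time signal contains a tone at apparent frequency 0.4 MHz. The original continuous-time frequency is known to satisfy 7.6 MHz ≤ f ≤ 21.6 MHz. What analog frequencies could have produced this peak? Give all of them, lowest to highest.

11.2 MHz, 12 MHz, 17 MHz, 17.8 MHz

Frequencies that alias to 0.4 MHz are k·fs ± 0.4 MHz for integer k ≥ 0.
k=0: 0.4 MHz.
k=1: 5.4 MHz, 6.2 MHz.
k=2: 11.2 MHz, 12 MHz.
k=3: 17 MHz, 17.8 MHz.
k=4: 22.8 MHz, 23.6 MHz.
Within [7.6 MHz, 21.6 MHz]: 11.2 MHz, 12 MHz, 17 MHz, 17.8 MHz.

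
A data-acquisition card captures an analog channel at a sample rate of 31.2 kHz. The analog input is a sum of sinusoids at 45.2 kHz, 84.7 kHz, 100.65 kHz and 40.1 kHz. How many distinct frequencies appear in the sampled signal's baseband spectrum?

3

fs/2 = 15.6 kHz.
45.2 kHz mod fs = 14 kHz.
14 kHz ≤ fs/2 = 15.6 kHz, appears at 14 kHz.
84.7 kHz mod fs = 22.3 kHz.
22.3 kHz > fs/2 = 15.6 kHz, folds to fs − 22.3 kHz = 8.9 kHz.
100.65 kHz mod fs = 7.05 kHz.
7.05 kHz ≤ fs/2 = 15.6 kHz, appears at 7.05 kHz.
40.1 kHz mod fs = 8.9 kHz.
8.9 kHz ≤ fs/2 = 15.6 kHz, appears at 8.9 kHz.
Distinct values: {7.05 kHz, 8.9 kHz, 14 kHz} → 3.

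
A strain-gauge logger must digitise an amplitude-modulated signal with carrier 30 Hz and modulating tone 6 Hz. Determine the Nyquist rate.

72 Hz

AM sidebands sit at fc ± fm = 24 Hz and 36 Hz.
Highest-frequency component: 36 Hz.
Nyquist rate = 2 × 36 Hz = 72 Hz.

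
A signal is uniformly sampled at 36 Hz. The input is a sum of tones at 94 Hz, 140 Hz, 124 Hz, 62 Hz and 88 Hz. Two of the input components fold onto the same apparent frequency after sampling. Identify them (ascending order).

88 Hz, 124 Hz

fs/2 = 18 Hz.
94 Hz mod fs = 22 Hz.
22 Hz > fs/2 = 18 Hz, folds to fs − 22 Hz = 14 Hz.
140 Hz mod fs = 32 Hz.
32 Hz > fs/2 = 18 Hz, folds to fs − 32 Hz = 4 Hz.
124 Hz mod fs = 16 Hz.
16 Hz ≤ fs/2 = 18 Hz, appears at 16 Hz.
62 Hz mod fs = 26 Hz.
26 Hz > fs/2 = 18 Hz, folds to fs − 26 Hz = 10 Hz.
88 Hz mod fs = 16 Hz.
16 Hz ≤ fs/2 = 18 Hz, appears at 16 Hz.
88 Hz and 124 Hz both map to 16 Hz.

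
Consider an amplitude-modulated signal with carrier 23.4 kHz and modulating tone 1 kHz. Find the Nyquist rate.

AM sidebands sit at fc ± fm = 22.4 kHz and 24.4 kHz.
Highest-frequency component: 24.4 kHz.
Nyquist rate = 2 × 24.4 kHz = 48.8 kHz.

48.8 kHz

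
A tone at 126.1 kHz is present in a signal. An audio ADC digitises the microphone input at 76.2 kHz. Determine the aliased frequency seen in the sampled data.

26.3 kHz

126.1 kHz mod fs = 49.9 kHz.
49.9 kHz > fs/2 = 38.1 kHz, folds to fs − 49.9 kHz = 26.3 kHz.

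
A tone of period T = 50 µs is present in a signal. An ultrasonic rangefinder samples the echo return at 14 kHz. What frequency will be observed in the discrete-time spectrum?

6 kHz

T = 50 µs → f = 1/T = 20 kHz.
20 kHz mod fs = 6 kHz.
6 kHz ≤ fs/2 = 7 kHz, appears at 6 kHz.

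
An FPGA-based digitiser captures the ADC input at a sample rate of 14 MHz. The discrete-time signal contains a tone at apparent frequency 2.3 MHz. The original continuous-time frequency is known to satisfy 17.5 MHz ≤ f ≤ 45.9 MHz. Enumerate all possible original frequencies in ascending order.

Frequencies that alias to 2.3 MHz are k·fs ± 2.3 MHz for integer k ≥ 0.
k=0: 2.3 MHz.
k=1: 11.7 MHz, 16.3 MHz.
k=2: 25.7 MHz, 30.3 MHz.
k=3: 39.7 MHz, 44.3 MHz.
k=4: 53.7 MHz, 58.3 MHz.
Within [17.5 MHz, 45.9 MHz]: 25.7 MHz, 30.3 MHz, 39.7 MHz, 44.3 MHz.

25.7 MHz, 30.3 MHz, 39.7 MHz, 44.3 MHz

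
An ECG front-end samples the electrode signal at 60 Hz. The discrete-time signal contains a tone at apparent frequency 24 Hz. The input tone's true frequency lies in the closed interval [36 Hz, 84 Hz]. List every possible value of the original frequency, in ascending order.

36 Hz, 84 Hz

Frequencies that alias to 24 Hz are k·fs ± 24 Hz for integer k ≥ 0.
k=0: 24 Hz.
k=1: 36 Hz, 84 Hz.
k=2: 96 Hz, 144 Hz.
Within [36 Hz, 84 Hz]: 36 Hz, 84 Hz.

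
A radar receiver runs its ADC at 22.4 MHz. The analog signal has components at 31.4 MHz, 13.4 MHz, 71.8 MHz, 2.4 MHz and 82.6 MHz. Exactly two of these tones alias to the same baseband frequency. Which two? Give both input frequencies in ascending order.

13.4 MHz, 31.4 MHz

fs/2 = 11.2 MHz.
31.4 MHz mod fs = 9 MHz.
9 MHz ≤ fs/2 = 11.2 MHz, appears at 9 MHz.
13.4 MHz > fs/2 = 11.2 MHz, folds to fs − 13.4 MHz = 9 MHz.
71.8 MHz mod fs = 4.6 MHz.
4.6 MHz ≤ fs/2 = 11.2 MHz, appears at 4.6 MHz.
2.4 MHz ≤ fs/2 = 11.2 MHz, passes unchanged.
82.6 MHz mod fs = 15.4 MHz.
15.4 MHz > fs/2 = 11.2 MHz, folds to fs − 15.4 MHz = 7 MHz.
13.4 MHz and 31.4 MHz both map to 9 MHz.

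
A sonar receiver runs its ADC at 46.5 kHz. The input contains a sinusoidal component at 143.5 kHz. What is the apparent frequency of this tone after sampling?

143.5 kHz mod fs = 4 kHz.
4 kHz ≤ fs/2 = 23.25 kHz, appears at 4 kHz.

4 kHz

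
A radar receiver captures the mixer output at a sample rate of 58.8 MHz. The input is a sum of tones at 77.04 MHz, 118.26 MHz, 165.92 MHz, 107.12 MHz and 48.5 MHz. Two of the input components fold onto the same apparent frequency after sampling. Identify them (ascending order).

fs/2 = 29.4 MHz.
77.04 MHz mod fs = 18.24 MHz.
18.24 MHz ≤ fs/2 = 29.4 MHz, appears at 18.24 MHz.
118.26 MHz mod fs = 0.66 MHz.
0.66 MHz ≤ fs/2 = 29.4 MHz, appears at 0.66 MHz.
165.92 MHz mod fs = 48.32 MHz.
48.32 MHz > fs/2 = 29.4 MHz, folds to fs − 48.32 MHz = 10.48 MHz.
107.12 MHz mod fs = 48.32 MHz.
48.32 MHz > fs/2 = 29.4 MHz, folds to fs − 48.32 MHz = 10.48 MHz.
48.5 MHz > fs/2 = 29.4 MHz, folds to fs − 48.5 MHz = 10.3 MHz.
107.12 MHz and 165.92 MHz both map to 10.48 MHz.

107.12 MHz, 165.92 MHz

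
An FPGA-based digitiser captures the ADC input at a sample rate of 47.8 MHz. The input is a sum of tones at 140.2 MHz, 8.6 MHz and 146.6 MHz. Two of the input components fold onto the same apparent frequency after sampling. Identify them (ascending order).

140.2 MHz, 146.6 MHz

fs/2 = 23.9 MHz.
140.2 MHz mod fs = 44.6 MHz.
44.6 MHz > fs/2 = 23.9 MHz, folds to fs − 44.6 MHz = 3.2 MHz.
8.6 MHz ≤ fs/2 = 23.9 MHz, passes unchanged.
146.6 MHz mod fs = 3.2 MHz.
3.2 MHz ≤ fs/2 = 23.9 MHz, appears at 3.2 MHz.
140.2 MHz and 146.6 MHz both map to 3.2 MHz.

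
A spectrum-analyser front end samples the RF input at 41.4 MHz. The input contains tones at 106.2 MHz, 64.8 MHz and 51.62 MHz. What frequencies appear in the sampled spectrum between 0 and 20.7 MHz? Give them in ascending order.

10.22 MHz, 18 MHz

fs/2 = 20.7 MHz.
106.2 MHz mod fs = 23.4 MHz.
23.4 MHz > fs/2 = 20.7 MHz, folds to fs − 23.4 MHz = 18 MHz.
64.8 MHz mod fs = 23.4 MHz.
23.4 MHz > fs/2 = 20.7 MHz, folds to fs − 23.4 MHz = 18 MHz.
51.62 MHz mod fs = 10.22 MHz.
10.22 MHz ≤ fs/2 = 20.7 MHz, appears at 10.22 MHz.
Distinct values: {10.22 MHz, 18 MHz}.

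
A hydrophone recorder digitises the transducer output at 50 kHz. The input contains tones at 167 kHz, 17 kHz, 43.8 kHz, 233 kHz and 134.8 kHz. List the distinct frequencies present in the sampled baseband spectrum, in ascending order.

fs/2 = 25 kHz.
167 kHz mod fs = 17 kHz.
17 kHz ≤ fs/2 = 25 kHz, appears at 17 kHz.
17 kHz ≤ fs/2 = 25 kHz, passes unchanged.
43.8 kHz > fs/2 = 25 kHz, folds to fs − 43.8 kHz = 6.2 kHz.
233 kHz mod fs = 33 kHz.
33 kHz > fs/2 = 25 kHz, folds to fs − 33 kHz = 17 kHz.
134.8 kHz mod fs = 34.8 kHz.
34.8 kHz > fs/2 = 25 kHz, folds to fs − 34.8 kHz = 15.2 kHz.
Distinct values: {6.2 kHz, 15.2 kHz, 17 kHz}.

6.2 kHz, 15.2 kHz, 17 kHz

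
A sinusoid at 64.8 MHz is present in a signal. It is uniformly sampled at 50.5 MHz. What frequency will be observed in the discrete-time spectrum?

14.3 MHz

64.8 MHz mod fs = 14.3 MHz.
14.3 MHz ≤ fs/2 = 25.25 MHz, appears at 14.3 MHz.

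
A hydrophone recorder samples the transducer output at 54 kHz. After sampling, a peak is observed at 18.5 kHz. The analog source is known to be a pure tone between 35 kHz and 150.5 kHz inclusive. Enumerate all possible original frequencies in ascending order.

Frequencies that alias to 18.5 kHz are k·fs ± 18.5 kHz for integer k ≥ 0.
k=0: 18.5 kHz.
k=1: 35.5 kHz, 72.5 kHz.
k=2: 89.5 kHz, 126.5 kHz.
k=3: 143.5 kHz, 180.5 kHz.
k=4: 197.5 kHz, 234.5 kHz.
Within [35 kHz, 150.5 kHz]: 35.5 kHz, 72.5 kHz, 89.5 kHz, 126.5 kHz, 143.5 kHz.

35.5 kHz, 72.5 kHz, 89.5 kHz, 126.5 kHz, 143.5 kHz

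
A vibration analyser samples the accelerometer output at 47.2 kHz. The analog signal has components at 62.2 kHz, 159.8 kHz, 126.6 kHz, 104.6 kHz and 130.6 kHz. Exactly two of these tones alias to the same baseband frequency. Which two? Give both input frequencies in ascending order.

fs/2 = 23.6 kHz.
62.2 kHz mod fs = 15 kHz.
15 kHz ≤ fs/2 = 23.6 kHz, appears at 15 kHz.
159.8 kHz mod fs = 18.2 kHz.
18.2 kHz ≤ fs/2 = 23.6 kHz, appears at 18.2 kHz.
126.6 kHz mod fs = 32.2 kHz.
32.2 kHz > fs/2 = 23.6 kHz, folds to fs − 32.2 kHz = 15 kHz.
104.6 kHz mod fs = 10.2 kHz.
10.2 kHz ≤ fs/2 = 23.6 kHz, appears at 10.2 kHz.
130.6 kHz mod fs = 36.2 kHz.
36.2 kHz > fs/2 = 23.6 kHz, folds to fs − 36.2 kHz = 11 kHz.
62.2 kHz and 126.6 kHz both map to 15 kHz.

62.2 kHz, 126.6 kHz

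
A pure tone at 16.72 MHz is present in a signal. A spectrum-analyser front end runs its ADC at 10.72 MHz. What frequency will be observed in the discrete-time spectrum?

16.72 MHz mod fs = 6 MHz.
6 MHz > fs/2 = 5.36 MHz, folds to fs − 6 MHz = 4.72 MHz.

4.72 MHz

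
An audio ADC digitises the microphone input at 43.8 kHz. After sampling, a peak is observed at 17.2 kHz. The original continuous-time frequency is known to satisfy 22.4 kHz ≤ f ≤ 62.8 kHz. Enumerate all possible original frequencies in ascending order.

Frequencies that alias to 17.2 kHz are k·fs ± 17.2 kHz for integer k ≥ 0.
k=0: 17.2 kHz.
k=1: 26.6 kHz, 61 kHz.
k=2: 70.4 kHz, 104.8 kHz.
Within [22.4 kHz, 62.8 kHz]: 26.6 kHz, 61 kHz.

26.6 kHz, 61 kHz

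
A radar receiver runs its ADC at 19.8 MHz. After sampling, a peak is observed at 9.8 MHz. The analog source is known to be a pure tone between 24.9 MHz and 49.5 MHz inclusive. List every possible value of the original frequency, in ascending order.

Frequencies that alias to 9.8 MHz are k·fs ± 9.8 MHz for integer k ≥ 0.
k=0: 9.8 MHz.
k=1: 10 MHz, 29.6 MHz.
k=2: 29.8 MHz, 49.4 MHz.
k=3: 49.6 MHz, 69.2 MHz.
Within [24.9 MHz, 49.5 MHz]: 29.6 MHz, 29.8 MHz, 49.4 MHz.

29.6 MHz, 29.8 MHz, 49.4 MHz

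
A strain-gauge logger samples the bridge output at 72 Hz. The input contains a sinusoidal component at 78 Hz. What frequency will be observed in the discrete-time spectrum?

78 Hz mod fs = 6 Hz.
6 Hz ≤ fs/2 = 36 Hz, appears at 6 Hz.

6 Hz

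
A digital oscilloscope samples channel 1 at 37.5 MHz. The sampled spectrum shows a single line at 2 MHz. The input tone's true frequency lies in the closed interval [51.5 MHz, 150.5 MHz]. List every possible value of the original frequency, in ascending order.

Frequencies that alias to 2 MHz are k·fs ± 2 MHz for integer k ≥ 0.
k=0: 2 MHz.
k=1: 35.5 MHz, 39.5 MHz.
k=2: 73 MHz, 77 MHz.
k=3: 110.5 MHz, 114.5 MHz.
k=4: 148 MHz, 152 MHz.
k=5: 185.5 MHz, 189.5 MHz.
Within [51.5 MHz, 150.5 MHz]: 73 MHz, 77 MHz, 110.5 MHz, 114.5 MHz, 148 MHz.

73 MHz, 77 MHz, 110.5 MHz, 114.5 MHz, 148 MHz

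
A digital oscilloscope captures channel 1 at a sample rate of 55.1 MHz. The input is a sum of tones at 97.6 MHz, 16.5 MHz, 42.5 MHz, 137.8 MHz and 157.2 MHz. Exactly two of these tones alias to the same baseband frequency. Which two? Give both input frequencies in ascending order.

42.5 MHz, 97.6 MHz

fs/2 = 27.55 MHz.
97.6 MHz mod fs = 42.5 MHz.
42.5 MHz > fs/2 = 27.55 MHz, folds to fs − 42.5 MHz = 12.6 MHz.
16.5 MHz ≤ fs/2 = 27.55 MHz, passes unchanged.
42.5 MHz > fs/2 = 27.55 MHz, folds to fs − 42.5 MHz = 12.6 MHz.
137.8 MHz mod fs = 27.6 MHz.
27.6 MHz > fs/2 = 27.55 MHz, folds to fs − 27.6 MHz = 27.5 MHz.
157.2 MHz mod fs = 47 MHz.
47 MHz > fs/2 = 27.55 MHz, folds to fs − 47 MHz = 8.1 MHz.
42.5 MHz and 97.6 MHz both map to 12.6 MHz.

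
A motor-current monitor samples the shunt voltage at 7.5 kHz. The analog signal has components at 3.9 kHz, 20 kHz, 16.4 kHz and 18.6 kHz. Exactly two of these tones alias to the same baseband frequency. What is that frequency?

fs/2 = 3.75 kHz.
3.9 kHz > fs/2 = 3.75 kHz, folds to fs − 3.9 kHz = 3.6 kHz.
20 kHz mod fs = 5 kHz.
5 kHz > fs/2 = 3.75 kHz, folds to fs − 5 kHz = 2.5 kHz.
16.4 kHz mod fs = 1.4 kHz.
1.4 kHz ≤ fs/2 = 3.75 kHz, appears at 1.4 kHz.
18.6 kHz mod fs = 3.6 kHz.
3.6 kHz ≤ fs/2 = 3.75 kHz, appears at 3.6 kHz.
3.9 kHz and 18.6 kHz both map to 3.6 kHz.

3.6 kHz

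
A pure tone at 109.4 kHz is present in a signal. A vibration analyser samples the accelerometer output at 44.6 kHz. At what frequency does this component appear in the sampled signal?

20.2 kHz

109.4 kHz mod fs = 20.2 kHz.
20.2 kHz ≤ fs/2 = 22.3 kHz, appears at 20.2 kHz.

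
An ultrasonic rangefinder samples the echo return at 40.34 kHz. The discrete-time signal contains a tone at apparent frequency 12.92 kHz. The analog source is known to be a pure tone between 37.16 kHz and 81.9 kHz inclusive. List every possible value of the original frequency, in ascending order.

Frequencies that alias to 12.92 kHz are k·fs ± 12.92 kHz for integer k ≥ 0.
k=0: 12.92 kHz.
k=1: 27.42 kHz, 53.26 kHz.
k=2: 67.76 kHz, 93.6 kHz.
k=3: 108.1 kHz, 133.94 kHz.
Within [37.16 kHz, 81.9 kHz]: 53.26 kHz, 67.76 kHz.

53.26 kHz, 67.76 kHz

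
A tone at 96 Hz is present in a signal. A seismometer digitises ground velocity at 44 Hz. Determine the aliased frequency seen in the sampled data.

8 Hz

96 Hz mod fs = 8 Hz.
8 Hz ≤ fs/2 = 22 Hz, appears at 8 Hz.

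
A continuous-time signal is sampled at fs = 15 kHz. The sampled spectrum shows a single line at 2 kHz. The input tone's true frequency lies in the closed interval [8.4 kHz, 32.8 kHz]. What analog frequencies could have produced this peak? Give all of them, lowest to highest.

13 kHz, 17 kHz, 28 kHz, 32 kHz

Frequencies that alias to 2 kHz are k·fs ± 2 kHz for integer k ≥ 0.
k=0: 2 kHz.
k=1: 13 kHz, 17 kHz.
k=2: 28 kHz, 32 kHz.
k=3: 43 kHz, 47 kHz.
Within [8.4 kHz, 32.8 kHz]: 13 kHz, 17 kHz, 28 kHz, 32 kHz.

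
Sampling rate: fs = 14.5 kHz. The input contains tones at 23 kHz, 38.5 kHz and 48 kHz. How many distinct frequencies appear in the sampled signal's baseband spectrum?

3

fs/2 = 7.25 kHz.
23 kHz mod fs = 8.5 kHz.
8.5 kHz > fs/2 = 7.25 kHz, folds to fs − 8.5 kHz = 6 kHz.
38.5 kHz mod fs = 9.5 kHz.
9.5 kHz > fs/2 = 7.25 kHz, folds to fs − 9.5 kHz = 5 kHz.
48 kHz mod fs = 4.5 kHz.
4.5 kHz ≤ fs/2 = 7.25 kHz, appears at 4.5 kHz.
Distinct values: {4.5 kHz, 5 kHz, 6 kHz} → 3.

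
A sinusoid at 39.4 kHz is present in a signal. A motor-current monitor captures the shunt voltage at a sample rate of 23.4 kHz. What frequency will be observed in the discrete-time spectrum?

39.4 kHz mod fs = 16 kHz.
16 kHz > fs/2 = 11.7 kHz, folds to fs − 16 kHz = 7.4 kHz.

7.4 kHz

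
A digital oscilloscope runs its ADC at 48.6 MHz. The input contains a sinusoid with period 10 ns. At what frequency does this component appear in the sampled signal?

2.8 MHz

T = 10 ns → f = 1/T = 100 MHz.
100 MHz mod fs = 2.8 MHz.
2.8 MHz ≤ fs/2 = 24.3 MHz, appears at 2.8 MHz.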